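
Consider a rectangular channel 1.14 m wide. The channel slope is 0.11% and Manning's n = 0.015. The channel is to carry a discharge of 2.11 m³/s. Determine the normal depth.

y_n = 1.51 m

Manning's equation rearranged: A R^(2/3) = nQ / (1·√S) = 0.015 × 2.11 / (√0.0011) = 0.9543.
At y = 1.74 m: A R^(2/3) = 1.129 — high.
At y = 1.11 m: A R^(2/3) = 0.6599 — low.
At y = 1.51 m: A R^(2/3) = 0.9559 — close enough.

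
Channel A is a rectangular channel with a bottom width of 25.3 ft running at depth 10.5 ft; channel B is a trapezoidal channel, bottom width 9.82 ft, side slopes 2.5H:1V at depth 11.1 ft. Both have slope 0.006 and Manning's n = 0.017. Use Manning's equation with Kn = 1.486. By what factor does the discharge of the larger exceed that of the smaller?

Channel A: Flow area A = b·y = 25.3 × 10.5 = 265.7 ft². Wetted perimeter P = b + 2y = 25.3 + 2×10.5 = 46.3 ft. Hydraulic radius R = A/P = 265.7/46.3 = 5.738 ft. Q_A = (1.486/0.017)·265.7·5.738^(2/3)·√0.006 = 5765 ft³/s.
Channel B: With bottom width b = 9.82 ft and side slope z = 2.5: A = (b + zy)y = (9.82 + 2.5×11.1)×11.1 = 417 ft²; P = b + 2y√(1+z²) = 9.82 + 2×11.1×2.693 = 69.6 ft. Hydraulic radius R = A/P = 417/69.6 = 5.992 ft. Q_B = (1.486/0.017)·417·5.992^(2/3)·√0.006 = 9315 ft³/s.
The larger discharge is 9315 ft³/s and the smaller is 5765 ft³/s; the ratio is 1.62.

1.62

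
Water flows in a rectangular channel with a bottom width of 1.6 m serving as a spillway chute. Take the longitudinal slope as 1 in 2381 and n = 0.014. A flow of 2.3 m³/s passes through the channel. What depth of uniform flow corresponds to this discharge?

y_n = 1.51 m

Manning's equation rearranged: A R^(2/3) = nQ / (1·√S) = 0.014 × 2.3 / (√0.00042) = 1.571.
At y = 1.72 m: A R^(2/3) = 1.838 — high.
At y = 1.08 m: A R^(2/3) = 1.029 — low.
At y = 1.51 m: A R^(2/3) = 1.568 — close enough.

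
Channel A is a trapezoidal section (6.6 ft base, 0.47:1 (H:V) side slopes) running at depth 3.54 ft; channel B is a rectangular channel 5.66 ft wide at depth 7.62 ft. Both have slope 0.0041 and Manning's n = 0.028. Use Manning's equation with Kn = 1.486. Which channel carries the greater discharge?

Channel A: With bottom width b = 6.6 ft and side slope z = 0.47: A = (b + zy)y = (6.6 + 0.47×3.54)×3.54 = 29.25 ft²; P = b + 2y√(1+z²) = 6.6 + 2×3.54×1.105 = 14.42 ft. Hydraulic radius R = A/P = 29.25/14.42 = 2.028 ft. Q_A = (1.486/0.028)·29.25·2.028^(2/3)·√0.0041 = 159.3 ft³/s.
Channel B: Flow area A = b·y = 5.66 × 7.62 = 43.13 ft². Wetted perimeter P = b + 2y = 5.66 + 2×7.62 = 20.9 ft. Hydraulic radius R = A/P = 43.13/20.9 = 2.064 ft. Q_B = (1.486/0.028)·43.13·2.064^(2/3)·√0.0041 = 237.6 ft³/s.
Q_A = 159.3 ft³/s vs Q_B = 237.6 ft³/s, so channel B carries more.

channel B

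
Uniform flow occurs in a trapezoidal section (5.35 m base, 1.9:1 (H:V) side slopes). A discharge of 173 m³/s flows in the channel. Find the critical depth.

At critical depth, Q² T / (g A³) = 1, i.e. A³/T = Q²/g = 173²/9.81 = 3051.
Try y = 2.24 m: A³/T = 718.7 — too small.
Try y = 3.86 m: A³/T = 5863 — too large.
Try y = 3.27 m: A³/T = 3041 — ≈ 3051.

y_c = 3.27 m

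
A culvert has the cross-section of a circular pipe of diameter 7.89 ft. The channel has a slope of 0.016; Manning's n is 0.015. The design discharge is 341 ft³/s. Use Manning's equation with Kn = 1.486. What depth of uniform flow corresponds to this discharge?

y_n = 3.24 ft

Manning's equation rearranged: A R^(2/3) = nQ / (1.486·√S) = 0.015 × 341 / (1.486 × √0.016) = 27.21.
Trying y = 4.06 ft: A R^(2/3) = 40.36 — over.
Trying y = 2.81 ft: A R^(2/3) = 20.89 — short.
Trying y = 3.24 ft: A R^(2/3) = 27.19 — close enough.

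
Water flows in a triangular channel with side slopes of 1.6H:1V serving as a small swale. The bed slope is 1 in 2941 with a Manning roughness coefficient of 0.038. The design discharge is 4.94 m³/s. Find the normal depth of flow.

Manning's equation rearranged: A R^(2/3) = nQ / (1·√S) = 0.038 × 4.94 / (√0.00034) = 10.18.
At y = 2.88 m: A R^(2/3) = 15.16 — over.
At y = 2 m: A R^(2/3) = 5.734 — short.
At y = 2.48 m: A R^(2/3) = 10.18 — close enough.

y_n = 2.48 m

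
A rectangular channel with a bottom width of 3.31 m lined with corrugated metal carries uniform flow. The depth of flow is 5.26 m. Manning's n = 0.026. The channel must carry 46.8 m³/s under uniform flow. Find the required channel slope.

Flow area A = b·y = 3.31 × 5.26 = 17.41 m². Wetted perimeter P = b + 2y = 3.31 + 2×5.26 = 13.83 m.
Hydraulic radius R = A/P = 17.41/13.83 = 1.259 m.
From Manning's equation, S = [nQ / (1 A R^(2/3))]² = [0.026 × 46.8 / (1 × 17.41 × 1.259^(2/3))]² = 0.00359.

S = 0.00359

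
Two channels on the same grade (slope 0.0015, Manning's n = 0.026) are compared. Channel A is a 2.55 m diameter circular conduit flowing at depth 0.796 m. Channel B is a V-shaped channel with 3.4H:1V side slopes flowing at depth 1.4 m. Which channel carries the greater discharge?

channel B

Channel A: For a circular section of diameter D = 2.55 m at depth y = 0.796 m, the central angle is θ = 2 arccos(1 − 2y/D) = 2.371 rad. Then A = (D²/8)(θ − sin θ) = 1.361 m² and P = Dθ/2 = 3.023 m. Hydraulic radius R = A/P = 1.361/3.023 = 0.4503 m. Q_A = (1/0.026)·1.361·0.4503^(2/3)·√0.0015 = 1.191 m³/s.
Channel B: For a triangular section with side slope z = 3.4: A = zy² = 3.4×1.4² = 6.664 m²; P = 2y√(1+z²) = 2×1.4×3.544 = 9.923 m. Hydraulic radius R = A/P = 6.664/9.923 = 0.6716 m. Q_B = (1/0.026)·6.664·0.6716^(2/3)·√0.0015 = 7.613 m³/s.
Q_A = 1.191 m³/s vs Q_B = 7.613 m³/s, so channel B carries more.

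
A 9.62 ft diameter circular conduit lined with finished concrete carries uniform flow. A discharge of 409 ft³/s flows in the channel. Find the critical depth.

At critical depth, Q² T / (g A³) = 1, i.e. A³/T = Q²/g = 409²/32.2 = 5195.
Try y = 5.95 ft: A³/T = 11260 — over.
Try y = 4.31 ft: A³/T = 3279 — short.
Try y = 4.86 ft: A³/T = 5190 — ≈ 5195.

y_c = 4.86 ft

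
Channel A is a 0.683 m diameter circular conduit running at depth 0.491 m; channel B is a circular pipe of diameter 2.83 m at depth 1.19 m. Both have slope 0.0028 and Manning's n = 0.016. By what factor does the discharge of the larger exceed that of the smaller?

18.9

Channel A: For a circular section of diameter D = 0.683 m at depth y = 0.491 m, the central angle is θ = 2 arccos(1 − 2y/D) = 4.048 rad. Then A = (D²/8)(θ − sin θ) = 0.2819 m² and P = Dθ/2 = 1.382 m. Hydraulic radius R = A/P = 0.2819/1.382 = 0.204 m. Q_A = (1/0.016)·0.2819·0.204^(2/3)·√0.0028 = 0.3231 m³/s.
Channel B: For a circular section of diameter D = 2.83 m at depth y = 1.19 m, the central angle is θ = 2 arccos(1 − 2y/D) = 2.822 rad. Then A = (D²/8)(θ − sin θ) = 2.511 m² and P = Dθ/2 = 3.993 m. Hydraulic radius R = A/P = 2.511/3.993 = 0.6288 m. Q_B = (1/0.016)·2.511·0.6288^(2/3)·√0.0028 = 6.095 m³/s.
The larger discharge is 6.095 m³/s and the smaller is 0.3231 m³/s; the ratio is 18.9.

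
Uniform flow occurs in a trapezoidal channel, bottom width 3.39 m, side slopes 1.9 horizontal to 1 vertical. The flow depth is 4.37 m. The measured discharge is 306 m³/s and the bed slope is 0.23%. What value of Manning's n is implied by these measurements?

With bottom width b = 3.39 m and side slope z = 1.9: A = (b + zy)y = (3.39 + 1.9×4.37)×4.37 = 51.1 m²; P = b + 2y√(1+z²) = 3.39 + 2×4.37×2.147 = 22.16 m.
Hydraulic radius R = A/P = 51.1/22.16 = 2.306 m.
Rearranging Manning's equation: n = (1/Q) A R^(2/3) S^(1/2) = (1/306) × 51.1 × 2.306^(2/3) × √0.0023 = 0.014.

n = 0.014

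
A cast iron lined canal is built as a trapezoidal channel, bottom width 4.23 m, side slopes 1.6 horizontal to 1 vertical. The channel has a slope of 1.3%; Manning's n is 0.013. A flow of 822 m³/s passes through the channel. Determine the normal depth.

Manning's equation rearranged: A R^(2/3) = nQ / (1·√S) = 0.013 × 822 / (√0.013) = 93.72.
Trying y = 4.96 m: A R^(2/3) = 115 — too large.
Trying y = 3.88 m: A R^(2/3) = 67.38 — too small.
Trying y = 4.52 m: A R^(2/3) = 93.74 — ≈ 93.72.

y_n = 4.52 m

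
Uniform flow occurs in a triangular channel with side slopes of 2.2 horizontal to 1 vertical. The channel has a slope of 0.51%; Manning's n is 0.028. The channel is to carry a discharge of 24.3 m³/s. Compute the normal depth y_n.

Manning's equation rearranged: A R^(2/3) = nQ / (1·√S) = 0.028 × 24.3 / (√0.0051) = 9.528.
Trying y = 1.55 m: A R^(2/3) = 4.189 — low.
Trying y = 2.35 m: A R^(2/3) = 12.71 — high.
Trying y = 2.11 m: A R^(2/3) = 9.535 — close enough.

y_n = 2.11 m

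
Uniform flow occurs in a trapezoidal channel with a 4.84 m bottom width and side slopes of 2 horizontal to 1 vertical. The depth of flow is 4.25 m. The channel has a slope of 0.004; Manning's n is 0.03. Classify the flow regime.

With bottom width b = 4.84 m and side slope z = 2: A = (b + zy)y = (4.84 + 2×4.25)×4.25 = 56.7 m²; P = b + 2y√(1+z²) = 4.84 + 2×4.25×2.236 = 23.85 m.
Hydraulic radius R = A/P = 56.7/23.85 = 2.377 m.
V = (1/n) R^(2/3) √S = (1/0.03) × 2.377^(2/3) × √0.004 = 3.755 m/s. Hydraulic depth D_h = A/T = 56.7/21.84 = 2.596 m.
Froude number Fr = V/√(g·D_h) = 3.755/√(9.81×2.596) = 0.744, which is less than 1, so the flow is subcritical.

subcritical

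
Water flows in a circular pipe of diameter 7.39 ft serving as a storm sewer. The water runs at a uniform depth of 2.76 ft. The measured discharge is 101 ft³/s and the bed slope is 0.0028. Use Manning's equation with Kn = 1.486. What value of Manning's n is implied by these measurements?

n = 0.0149

For a circular section of diameter D = 7.39 ft at depth y = 2.76 ft, the central angle is θ = 2 arccos(1 − 2y/D) = 2.63 rad. Then A = (D²/8)(θ − sin θ) = 14.61 ft² and P = Dθ/2 = 9.718 ft.
Hydraulic radius R = A/P = 14.61/9.718 = 1.504 ft.
Rearranging Manning's equation: n = (1.486/Q) A R^(2/3) S^(1/2) = (1.486/101) × 14.61 × 1.504^(2/3) × √0.0028 = 0.0149.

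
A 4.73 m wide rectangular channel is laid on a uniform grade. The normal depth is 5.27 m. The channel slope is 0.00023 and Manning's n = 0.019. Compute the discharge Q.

Q = 27.6 m³/s

Flow area A = b·y = 4.73 × 5.27 = 24.93 m². Wetted perimeter P = b + 2y = 4.73 + 2×5.27 = 15.27 m.
Hydraulic radius R = A/P = 24.93/15.27 = 1.632 m.
Manning's equation: Q = (1/n) A R^(2/3) S^(1/2) = (1/0.019) × 24.93 × 1.632^(2/3) × 0.00023^(1/2) = 27.6 m³/s.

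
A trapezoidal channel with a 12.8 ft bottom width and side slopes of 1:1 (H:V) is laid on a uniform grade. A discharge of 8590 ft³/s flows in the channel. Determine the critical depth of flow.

y_c = 16.2 ft

At critical depth, Q² T / (g A³) = 1, i.e. A³/T = Q²/g = 8590²/32.2 = 2292000.
At y = 19.5 ft: A³/T = 4824000 — high.
At y = 16.2 ft: A³/T = 2294000 — close enough.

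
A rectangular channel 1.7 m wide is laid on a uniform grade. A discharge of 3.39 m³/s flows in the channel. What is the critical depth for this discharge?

y_c = 0.74 m

For a rectangular channel, critical depth y_c = (q²/g)^(1/3) where q = Q/b = 3.39/1.7 = 1.994 m²/s.
So y_c = (1.994²/9.81)^(1/3) = 0.74 m.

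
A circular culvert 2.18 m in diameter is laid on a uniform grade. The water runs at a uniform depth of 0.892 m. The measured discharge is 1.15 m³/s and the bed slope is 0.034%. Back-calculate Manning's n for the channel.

For a circular section of diameter D = 2.18 m at depth y = 0.892 m, the central angle is θ = 2 arccos(1 − 2y/D) = 2.776 rad. Then A = (D²/8)(θ − sin θ) = 1.437 m² and P = Dθ/2 = 3.026 m.
Hydraulic radius R = A/P = 1.437/3.026 = 0.4749 m.
Rearranging Manning's equation: n = (1/Q) A R^(2/3) S^(1/2) = (1/1.15) × 1.437 × 0.4749^(2/3) × √0.00034 = 0.014.

n = 0.014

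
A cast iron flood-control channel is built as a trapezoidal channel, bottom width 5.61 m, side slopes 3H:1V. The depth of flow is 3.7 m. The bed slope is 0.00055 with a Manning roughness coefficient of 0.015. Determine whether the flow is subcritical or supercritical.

With bottom width b = 5.61 m and side slope z = 3: A = (b + zy)y = (5.61 + 3×3.7)×3.7 = 61.83 m²; P = b + 2y√(1+z²) = 5.61 + 2×3.7×3.162 = 29.01 m.
Hydraulic radius R = A/P = 61.83/29.01 = 2.131 m.
V = (1/n) R^(2/3) √S = (1/0.015) × 2.131^(2/3) × √0.00055 = 2.589 m/s. Hydraulic depth D_h = A/T = 61.83/27.81 = 2.223 m.
Froude number Fr = V/√(g·D_h) = 2.589/√(9.81×2.223) = 0.554, which is less than 1, so the flow is subcritical.

subcritical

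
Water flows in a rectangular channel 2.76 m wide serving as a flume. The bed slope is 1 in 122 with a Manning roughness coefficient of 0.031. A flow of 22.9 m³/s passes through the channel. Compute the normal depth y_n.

y_n = 2.96 m

Manning's equation rearranged: A R^(2/3) = nQ / (1·√S) = 0.031 × 22.9 / (√0.008197) = 7.841.
At y = 2.35 m: A R^(2/3) = 5.908 — short.
At y = 3.73 m: A R^(2/3) = 10.34 — over.
At y = 2.96 m: A R^(2/3) = 7.846 — close enough.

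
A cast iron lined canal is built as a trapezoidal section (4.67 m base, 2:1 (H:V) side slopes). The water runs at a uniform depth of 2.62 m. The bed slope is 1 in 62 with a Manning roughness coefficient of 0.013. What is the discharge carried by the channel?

With bottom width b = 4.67 m and side slope z = 2: A = (b + zy)y = (4.67 + 2×2.62)×2.62 = 25.96 m²; P = b + 2y√(1+z²) = 4.67 + 2×2.62×2.236 = 16.39 m.
Hydraulic radius R = A/P = 25.96/16.39 = 1.584 m.
Manning's equation: Q = (1/n) A R^(2/3) S^(1/2) = (1/0.013) × 25.96 × 1.584^(2/3) × 0.01613^(1/2) = 345 m³/s.

Q = 345 m³/s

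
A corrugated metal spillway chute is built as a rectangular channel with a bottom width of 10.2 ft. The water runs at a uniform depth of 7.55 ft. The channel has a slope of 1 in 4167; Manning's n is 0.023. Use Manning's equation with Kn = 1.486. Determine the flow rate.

Q = 162 ft³/s

Flow area A = b·y = 10.2 × 7.55 = 77.01 ft². Wetted perimeter P = b + 2y = 10.2 + 2×7.55 = 25.3 ft.
Hydraulic radius R = A/P = 77.01/25.3 = 3.044 ft.
Manning's equation: Q = (1.486/n) A R^(2/3) S^(1/2) = (1.486/0.023) × 77.01 × 3.044^(2/3) × 0.00024^(1/2) = 162 ft³/s.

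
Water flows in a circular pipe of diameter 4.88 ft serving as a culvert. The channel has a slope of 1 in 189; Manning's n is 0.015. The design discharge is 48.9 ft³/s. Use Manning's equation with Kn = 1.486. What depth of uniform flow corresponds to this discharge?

Manning's equation rearranged: A R^(2/3) = nQ / (1.486·√S) = 0.015 × 48.9 / (1.486 × √0.005291) = 6.786.
Trying y = 1.5 ft: A R^(2/3) = 4.383 — low.
Trying y = 2.07 ft: A R^(2/3) = 8.005 — high.
Trying y = 1.89 ft: A R^(2/3) = 6.782 — matches.

y_n = 1.89 ft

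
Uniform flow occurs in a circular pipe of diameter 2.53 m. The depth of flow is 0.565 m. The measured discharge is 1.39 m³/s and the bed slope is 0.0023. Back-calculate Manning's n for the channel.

For a circular section of diameter D = 2.53 m at depth y = 0.565 m, the central angle is θ = 2 arccos(1 − 2y/D) = 1.969 rad. Then A = (D²/8)(θ − sin θ) = 0.8377 m² and P = Dθ/2 = 2.491 m.
Hydraulic radius R = A/P = 0.8377/2.491 = 0.3364 m.
Rearranging Manning's equation: n = (1/Q) A R^(2/3) S^(1/2) = (1/1.39) × 0.8377 × 0.3364^(2/3) × √0.0023 = 0.014.

n = 0.014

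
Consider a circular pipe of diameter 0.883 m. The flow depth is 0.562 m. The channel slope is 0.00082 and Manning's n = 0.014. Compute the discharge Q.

For a circular section of diameter D = 0.883 m at depth y = 0.562 m, the central angle is θ = 2 arccos(1 − 2y/D) = 3.694 rad. Then A = (D²/8)(θ − sin θ) = 0.4112 m² and P = Dθ/2 = 1.631 m.
Hydraulic radius R = A/P = 0.4112/1.631 = 0.2521 m.
Manning's equation: Q = (1/n) A R^(2/3) S^(1/2) = (1/0.014) × 0.4112 × 0.2521^(2/3) × 0.00082^(1/2) = 0.336 m³/s.

Q = 0.336 m³/s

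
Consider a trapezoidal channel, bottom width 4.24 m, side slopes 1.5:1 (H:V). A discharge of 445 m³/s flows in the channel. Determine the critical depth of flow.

y_c = 5.85 m

At critical depth, Q² T / (g A³) = 1, i.e. A³/T = Q²/g = 445²/9.81 = 20190.
Trying y = 6.88 m: A³/T = 40400 — over.
Trying y = 5.06 m: A³/T = 11040 — short.
Trying y = 5.85 m: A³/T = 20260 — ≈ 20190.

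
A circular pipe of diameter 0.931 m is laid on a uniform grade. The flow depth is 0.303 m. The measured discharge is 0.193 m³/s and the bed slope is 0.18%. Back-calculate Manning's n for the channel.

n = 0.013

For a circular section of diameter D = 0.931 m at depth y = 0.303 m, the central angle is θ = 2 arccos(1 − 2y/D) = 2.428 rad. Then A = (D²/8)(θ − sin θ) = 0.1922 m² and P = Dθ/2 = 1.13 m.
Hydraulic radius R = A/P = 0.1922/1.13 = 0.17 m.
Rearranging Manning's equation: n = (1/Q) A R^(2/3) S^(1/2) = (1/0.193) × 0.1922 × 0.17^(2/3) × √0.0018 = 0.013.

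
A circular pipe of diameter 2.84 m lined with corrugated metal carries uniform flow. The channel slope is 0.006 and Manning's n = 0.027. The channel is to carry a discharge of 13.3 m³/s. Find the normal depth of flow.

y_n = 2.15 m

Manning's equation rearranged: A R^(2/3) = nQ / (1·√S) = 0.027 × 13.3 / (√0.006) = 4.636.
At y = 1.87 m: A R^(2/3) = 3.884 — too small.
At y = 2.55 m: A R^(2/3) = 5.368 — too large.
At y = 2.15 m: A R^(2/3) = 4.647 — ≈ 4.636.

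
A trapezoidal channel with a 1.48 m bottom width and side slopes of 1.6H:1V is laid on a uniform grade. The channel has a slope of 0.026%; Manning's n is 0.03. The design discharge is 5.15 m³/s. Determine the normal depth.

y_n = 2 m

Manning's equation rearranged: A R^(2/3) = nQ / (1·√S) = 0.03 × 5.15 / (√0.00026) = 9.582.
At y = 1.36 m: A R^(2/3) = 4.112 — low.
At y = 2.43 m: A R^(2/3) = 14.93 — high.
At y = 2 m: A R^(2/3) = 9.589 — close enough.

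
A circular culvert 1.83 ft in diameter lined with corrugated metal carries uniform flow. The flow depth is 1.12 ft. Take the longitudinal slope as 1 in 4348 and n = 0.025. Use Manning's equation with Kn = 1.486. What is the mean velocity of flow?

V = 0.578 ft/s

For a circular section of diameter D = 1.83 ft at depth y = 1.12 ft, the central angle is θ = 2 arccos(1 − 2y/D) = 3.594 rad. Then A = (D²/8)(θ − sin θ) = 1.687 ft² and P = Dθ/2 = 3.288 ft.
Hydraulic radius R = A/P = 1.687/3.288 = 0.5131 ft.
From Manning's equation, V = (1.486/n) R^(2/3) S^(1/2) = (1.486/0.025) × 0.5131^(2/3) × 0.00023^(1/2) = 0.578 ft/s.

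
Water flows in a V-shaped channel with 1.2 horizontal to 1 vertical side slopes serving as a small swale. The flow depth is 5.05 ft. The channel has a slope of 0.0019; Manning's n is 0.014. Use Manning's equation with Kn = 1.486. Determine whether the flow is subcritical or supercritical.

subcritical

For a triangular section with side slope z = 1.2: A = zy² = 1.2×5.05² = 30.6 ft²; P = 2y√(1+z²) = 2×5.05×1.562 = 15.78 ft.
Hydraulic radius R = A/P = 30.6/15.78 = 1.94 ft.
V = (1.486/n) R^(2/3) √S = (1.486/0.014) × 1.94^(2/3) × √0.0019 = 7.196 ft/s. Hydraulic depth D_h = A/T = 30.6/12.12 = 2.525 ft.
Froude number Fr = V/√(g·D_h) = 7.196/√(32.2×2.525) = 0.798, which is less than 1, so the flow is subcritical.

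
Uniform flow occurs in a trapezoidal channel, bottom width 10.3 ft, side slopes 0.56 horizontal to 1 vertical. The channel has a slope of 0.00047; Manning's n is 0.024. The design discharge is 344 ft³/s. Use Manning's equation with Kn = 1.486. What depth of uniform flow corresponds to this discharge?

y_n = 7.25 ft

Manning's equation rearranged: A R^(2/3) = nQ / (1.486·√S) = 0.024 × 344 / (1.486 × √0.00047) = 256.3.
Trying y = 5.14 ft: A R^(2/3) = 143 — too small.
Trying y = 8.59 ft: A R^(2/3) = 344.7 — too large.
Trying y = 7.25 ft: A R^(2/3) = 256.5 — close enough.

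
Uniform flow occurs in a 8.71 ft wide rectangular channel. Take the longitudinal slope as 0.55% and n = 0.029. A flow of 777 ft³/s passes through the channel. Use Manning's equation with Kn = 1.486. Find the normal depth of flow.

Manning's equation rearranged: A R^(2/3) = nQ / (1.486·√S) = 0.029 × 777 / (1.486 × √0.0055) = 204.5.
Trying y = 8.92 ft: A R^(2/3) = 159 — low.
Trying y = 12.8 ft: A R^(2/3) = 244.6 — high.
Trying y = 11 ft: A R^(2/3) = 204.6 — matches.

y_n = 11 ft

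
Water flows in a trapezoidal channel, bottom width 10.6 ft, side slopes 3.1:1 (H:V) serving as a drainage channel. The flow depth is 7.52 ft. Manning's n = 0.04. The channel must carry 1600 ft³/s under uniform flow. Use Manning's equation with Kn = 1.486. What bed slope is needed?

S = 0.00411

With bottom width b = 10.6 ft and side slope z = 3.1: A = (b + zy)y = (10.6 + 3.1×7.52)×7.52 = 255 ft²; P = b + 2y√(1+z²) = 10.6 + 2×7.52×3.257 = 59.59 ft.
Hydraulic radius R = A/P = 255/59.59 = 4.28 ft.
From Manning's equation, S = [nQ / (1.486 A R^(2/3))]² = [0.04 × 1600 / (1.486 × 255 × 4.28^(2/3))]² = 0.00411.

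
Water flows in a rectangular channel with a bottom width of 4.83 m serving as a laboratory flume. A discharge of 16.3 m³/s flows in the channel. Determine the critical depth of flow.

For a rectangular channel, critical depth y_c = (q²/g)^(1/3) where q = Q/b = 16.3/4.83 = 3.375 m²/s.
So y_c = (3.375²/9.81)^(1/3) = 1.05 m.

y_c = 1.05 m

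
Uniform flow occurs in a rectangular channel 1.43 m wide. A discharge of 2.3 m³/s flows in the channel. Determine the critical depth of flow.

y_c = 0.641 m

For a rectangular channel, critical depth y_c = (q²/g)^(1/3) where q = Q/b = 2.3/1.43 = 1.608 m²/s.
So y_c = (1.608²/9.81)^(1/3) = 0.641 m.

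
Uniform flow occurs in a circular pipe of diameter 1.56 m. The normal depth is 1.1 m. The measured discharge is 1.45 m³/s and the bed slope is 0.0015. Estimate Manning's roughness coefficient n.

For a circular section of diameter D = 1.56 m at depth y = 1.1 m, the central angle is θ = 2 arccos(1 − 2y/D) = 3.987 rad. Then A = (D²/8)(θ − sin θ) = 1.44 m² and P = Dθ/2 = 3.11 m.
Hydraulic radius R = A/P = 1.44/3.11 = 0.4632 m.
Rearranging Manning's equation: n = (1/Q) A R^(2/3) S^(1/2) = (1/1.45) × 1.44 × 0.4632^(2/3) × √0.0015 = 0.023.

n = 0.023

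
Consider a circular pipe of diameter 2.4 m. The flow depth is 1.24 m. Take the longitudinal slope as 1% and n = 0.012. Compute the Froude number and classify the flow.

For a circular section of diameter D = 2.4 m at depth y = 1.24 m, the central angle is θ = 2 arccos(1 − 2y/D) = 3.208 rad. Then A = (D²/8)(θ − sin θ) = 2.358 m² and P = Dθ/2 = 3.85 m.
Hydraulic radius R = A/P = 2.358/3.85 = 0.6125 m.
V = (1/n) R^(2/3) √S = (1/0.012) × 0.6125^(2/3) × √0.01 = 6.01 m/s. Hydraulic depth D_h = A/T = 2.358/2.399 = 0.983 m.
Froude number Fr = V/√(g·D_h) = 6.01/√(9.81×0.983) = 1.94, which is greater than 1, so the flow is supercritical.

supercritical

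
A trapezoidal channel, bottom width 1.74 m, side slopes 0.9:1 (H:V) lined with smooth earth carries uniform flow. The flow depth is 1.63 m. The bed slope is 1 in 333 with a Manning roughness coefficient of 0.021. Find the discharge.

Q = 12.3 m³/s

With bottom width b = 1.74 m and side slope z = 0.9: A = (b + zy)y = (1.74 + 0.9×1.63)×1.63 = 5.227 m²; P = b + 2y√(1+z²) = 1.74 + 2×1.63×1.345 = 6.126 m.
Hydraulic radius R = A/P = 5.227/6.126 = 0.8533 m.
Manning's equation: Q = (1/n) A R^(2/3) S^(1/2) = (1/0.021) × 5.227 × 0.8533^(2/3) × 0.003003^(1/2) = 12.3 m³/s.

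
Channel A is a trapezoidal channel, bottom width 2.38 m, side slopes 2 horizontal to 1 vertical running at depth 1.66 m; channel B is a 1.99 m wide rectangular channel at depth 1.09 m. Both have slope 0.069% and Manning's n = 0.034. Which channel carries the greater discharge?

Channel A: With bottom width b = 2.38 m and side slope z = 2: A = (b + zy)y = (2.38 + 2×1.66)×1.66 = 9.462 m²; P = b + 2y√(1+z²) = 2.38 + 2×1.66×2.236 = 9.804 m. Hydraulic radius R = A/P = 9.462/9.804 = 0.9651 m. Q_A = (1/0.034)·9.462·0.9651^(2/3)·√0.00069 = 7.139 m³/s.
Channel B: Flow area A = b·y = 1.99 × 1.09 = 2.169 m². Wetted perimeter P = b + 2y = 1.99 + 2×1.09 = 4.17 m. Hydraulic radius R = A/P = 2.169/4.17 = 0.5202 m. Q_B = (1/0.034)·2.169·0.5202^(2/3)·√0.00069 = 1.084 m³/s.
Q_A = 7.139 m³/s vs Q_B = 1.084 m³/s, so channel A carries more.

channel A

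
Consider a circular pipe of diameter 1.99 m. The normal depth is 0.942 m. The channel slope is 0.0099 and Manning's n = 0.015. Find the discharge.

Q = 5.9 m³/s

For a circular section of diameter D = 1.99 m at depth y = 0.942 m, the central angle is θ = 2 arccos(1 − 2y/D) = 3.035 rad. Then A = (D²/8)(θ − sin θ) = 1.45 m² and P = Dθ/2 = 3.02 m.
Hydraulic radius R = A/P = 1.45/3.02 = 0.4801 m.
Manning's equation: Q = (1/n) A R^(2/3) S^(1/2) = (1/0.015) × 1.45 × 0.4801^(2/3) × 0.0099^(1/2) = 5.9 m³/s.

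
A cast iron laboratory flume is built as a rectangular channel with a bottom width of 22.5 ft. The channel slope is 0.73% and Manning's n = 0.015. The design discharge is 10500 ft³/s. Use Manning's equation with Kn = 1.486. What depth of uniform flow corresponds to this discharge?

Manning's equation rearranged: A R^(2/3) = nQ / (1.486·√S) = 0.015 × 10500 / (1.486 × √0.0073) = 1241.
Trying y = 19.2 ft: A R^(2/3) = 1595 — over.
Trying y = 12.7 ft: A R^(2/3) = 939.9 — short.
Trying y = 15.7 ft: A R^(2/3) = 1237 — close enough.

y_n = 15.7 ft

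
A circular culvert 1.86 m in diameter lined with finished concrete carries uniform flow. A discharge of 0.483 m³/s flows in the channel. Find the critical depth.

At critical depth, Q² T / (g A³) = 1, i.e. A³/T = Q²/g = 0.483²/9.81 = 0.02378.
At y = 0.403 m: A³/T = 0.05323 — too large.
At y = 0.244 m: A³/T = 0.007409 — too small.
At y = 0.328 m: A³/T = 0.02375 — close enough.

y_c = 0.328 m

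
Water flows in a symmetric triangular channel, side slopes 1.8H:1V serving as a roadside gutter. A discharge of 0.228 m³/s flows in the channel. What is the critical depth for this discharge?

At critical depth, Q² T / (g A³) = 1, i.e. A³/T = Q²/g = 0.228²/9.81 = 0.005299.
Try y = 0.4 m: A³/T = 0.01659 — over.
Try y = 0.233 m: A³/T = 0.001112 — short.
Try y = 0.318 m: A³/T = 0.005268 — matches.

y_c = 0.318 m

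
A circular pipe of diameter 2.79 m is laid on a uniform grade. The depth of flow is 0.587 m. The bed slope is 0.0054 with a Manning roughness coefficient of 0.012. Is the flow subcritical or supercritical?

For a circular section of diameter D = 2.79 m at depth y = 0.587 m, the central angle is θ = 2 arccos(1 − 2y/D) = 1.906 rad. Then A = (D²/8)(θ − sin θ) = 0.9358 m² and P = Dθ/2 = 2.659 m.
Hydraulic radius R = A/P = 0.9358/2.659 = 0.3519 m.
V = (1/n) R^(2/3) √S = (1/0.012) × 0.3519^(2/3) × √0.0054 = 3.053 m/s. Hydraulic depth D_h = A/T = 0.9358/2.274 = 0.4115 m.
Froude number Fr = V/√(g·D_h) = 3.053/√(9.81×0.4115) = 1.52, which is greater than 1, so the flow is supercritical.

supercritical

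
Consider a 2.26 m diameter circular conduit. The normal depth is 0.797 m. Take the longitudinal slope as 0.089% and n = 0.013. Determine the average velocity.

For a circular section of diameter D = 2.26 m at depth y = 0.797 m, the central angle is θ = 2 arccos(1 − 2y/D) = 2.543 rad. Then A = (D²/8)(θ − sin θ) = 1.264 m² and P = Dθ/2 = 2.874 m.
Hydraulic radius R = A/P = 1.264/2.874 = 0.4399 m.
From Manning's equation, V = (1/n) R^(2/3) S^(1/2) = (1/0.013) × 0.4399^(2/3) × 0.00089^(1/2) = 1.33 m/s.

V = 1.33 m/s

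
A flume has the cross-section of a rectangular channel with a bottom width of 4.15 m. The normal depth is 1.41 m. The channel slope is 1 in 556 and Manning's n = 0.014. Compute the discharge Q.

Flow area A = b·y = 4.15 × 1.41 = 5.852 m². Wetted perimeter P = b + 2y = 4.15 + 2×1.41 = 6.97 m.
Hydraulic radius R = A/P = 5.852/6.97 = 0.8395 m.
Manning's equation: Q = (1/n) A R^(2/3) S^(1/2) = (1/0.014) × 5.852 × 0.8395^(2/3) × 0.001799^(1/2) = 15.8 m³/s.

Q = 15.8 m³/s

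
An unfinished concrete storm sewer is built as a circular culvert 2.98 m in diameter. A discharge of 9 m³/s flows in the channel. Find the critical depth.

y_c = 1.29 m

At critical depth, Q² T / (g A³) = 1, i.e. A³/T = Q²/g = 9²/9.81 = 8.257.
At y = 1.43 m: A³/T = 12.16 — over.
At y = 1.29 m: A³/T = 8.2 — matches.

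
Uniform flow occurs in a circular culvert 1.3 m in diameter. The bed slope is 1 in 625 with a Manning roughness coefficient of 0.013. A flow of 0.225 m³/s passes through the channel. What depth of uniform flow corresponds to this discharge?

Manning's equation rearranged: A R^(2/3) = nQ / (1·√S) = 0.013 × 0.225 / (√0.0016) = 0.07312.
Trying y = 0.364 m: A R^(2/3) = 0.1074 — too large.
Trying y = 0.258 m: A R^(2/3) = 0.05409 — too small.
Trying y = 0.3 m: A R^(2/3) = 0.07328 — ≈ 0.07312.

y_n = 0.3 m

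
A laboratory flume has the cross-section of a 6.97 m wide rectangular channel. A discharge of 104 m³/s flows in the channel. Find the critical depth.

y_c = 2.83 m

For a rectangular channel, critical depth y_c = (q²/g)^(1/3) where q = Q/b = 104/6.97 = 14.92 m²/s.
So y_c = (14.92²/9.81)^(1/3) = 2.83 m.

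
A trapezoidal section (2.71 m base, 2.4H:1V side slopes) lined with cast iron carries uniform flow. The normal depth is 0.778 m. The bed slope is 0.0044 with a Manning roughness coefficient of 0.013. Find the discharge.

With bottom width b = 2.71 m and side slope z = 2.4: A = (b + zy)y = (2.71 + 2.4×0.778)×0.778 = 3.561 m²; P = b + 2y√(1+z²) = 2.71 + 2×0.778×2.6 = 6.756 m.
Hydraulic radius R = A/P = 3.561/6.756 = 0.5271 m.
Manning's equation: Q = (1/n) A R^(2/3) S^(1/2) = (1/0.013) × 3.561 × 0.5271^(2/3) × 0.0044^(1/2) = 11.9 m³/s.

Q = 11.9 m³/s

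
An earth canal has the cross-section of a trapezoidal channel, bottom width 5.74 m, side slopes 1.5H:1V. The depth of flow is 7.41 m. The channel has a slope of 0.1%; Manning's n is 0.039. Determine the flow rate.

With bottom width b = 5.74 m and side slope z = 1.5: A = (b + zy)y = (5.74 + 1.5×7.41)×7.41 = 124.9 m²; P = b + 2y√(1+z²) = 5.74 + 2×7.41×1.803 = 32.46 m.
Hydraulic radius R = A/P = 124.9/32.46 = 3.848 m.
Manning's equation: Q = (1/n) A R^(2/3) S^(1/2) = (1/0.039) × 124.9 × 3.848^(2/3) × 0.001^(1/2) = 249 m³/s.

Q = 249 m³/s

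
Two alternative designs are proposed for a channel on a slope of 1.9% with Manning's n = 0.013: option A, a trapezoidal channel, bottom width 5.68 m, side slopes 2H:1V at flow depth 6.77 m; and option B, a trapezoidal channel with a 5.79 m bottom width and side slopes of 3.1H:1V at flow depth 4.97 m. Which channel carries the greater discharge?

Channel A: With bottom width b = 5.68 m and side slope z = 2: A = (b + zy)y = (5.68 + 2×6.77)×6.77 = 130.1 m²; P = b + 2y√(1+z²) = 5.68 + 2×6.77×2.236 = 35.96 m. Hydraulic radius R = A/P = 130.1/35.96 = 3.619 m. Q_A = (1/0.013)·130.1·3.619^(2/3)·√0.019 = 3252 m³/s.
Channel B: With bottom width b = 5.79 m and side slope z = 3.1: A = (b + zy)y = (5.79 + 3.1×4.97)×4.97 = 105.3 m²; P = b + 2y√(1+z²) = 5.79 + 2×4.97×3.257 = 38.17 m. Hydraulic radius R = A/P = 105.3/38.17 = 2.76 m. Q_B = (1/0.013)·105.3·2.76^(2/3)·√0.019 = 2198 m³/s.
Q_A = 3252 m³/s vs Q_B = 2198 m³/s, so channel A carries more.

channel A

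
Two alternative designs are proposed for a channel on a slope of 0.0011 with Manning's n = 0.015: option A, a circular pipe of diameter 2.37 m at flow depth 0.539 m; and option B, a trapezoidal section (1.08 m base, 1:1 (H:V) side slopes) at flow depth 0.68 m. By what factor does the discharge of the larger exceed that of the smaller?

Channel A: For a circular section of diameter D = 2.37 m at depth y = 0.539 m, the central angle is θ = 2 arccos(1 − 2y/D) = 1.988 rad. Then A = (D²/8)(θ − sin θ) = 0.7544 m² and P = Dθ/2 = 2.356 m. Hydraulic radius R = A/P = 0.7544/2.356 = 0.3201 m. Q_A = (1/0.015)·0.7544·0.3201^(2/3)·√0.0011 = 0.7806 m³/s.
Channel B: With bottom width b = 1.08 m and side slope z = 1: A = (b + zy)y = (1.08 + 1×0.68)×0.68 = 1.197 m²; P = b + 2y√(1+z²) = 1.08 + 2×0.68×1.414 = 3.003 m. Hydraulic radius R = A/P = 1.197/3.003 = 0.3985 m. Q_B = (1/0.015)·1.197·0.3985^(2/3)·√0.0011 = 1.433 m³/s.
The larger discharge is 1.433 m³/s and the smaller is 0.7806 m³/s; the ratio is 1.84.

1.84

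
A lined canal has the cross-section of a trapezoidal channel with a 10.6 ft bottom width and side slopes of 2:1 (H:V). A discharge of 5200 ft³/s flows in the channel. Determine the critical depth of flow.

At critical depth, Q² T / (g A³) = 1, i.e. A³/T = Q²/g = 5200²/32.2 = 839800.
Try y = 9.52 ft: A³/T = 461500 — too small.
Try y = 12.6 ft: A³/T = 1505000 — too large.
Try y = 11 ft: A³/T = 844600 — ≈ 839800.

y_c = 11 ft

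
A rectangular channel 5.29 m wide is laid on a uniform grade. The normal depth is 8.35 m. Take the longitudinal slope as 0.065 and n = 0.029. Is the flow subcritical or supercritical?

supercritical

Flow area A = b·y = 5.29 × 8.35 = 44.17 m². Wetted perimeter P = b + 2y = 5.29 + 2×8.35 = 21.99 m.
Hydraulic radius R = A/P = 44.17/21.99 = 2.009 m.
V = (1/n) R^(2/3) √S = (1/0.029) × 2.009^(2/3) × √0.065 = 14 m/s. Hydraulic depth D_h = A/T = 44.17/5.29 = 8.35 m.
Froude number Fr = V/√(g·D_h) = 14/√(9.81×8.35) = 1.55, which is greater than 1, so the flow is supercritical.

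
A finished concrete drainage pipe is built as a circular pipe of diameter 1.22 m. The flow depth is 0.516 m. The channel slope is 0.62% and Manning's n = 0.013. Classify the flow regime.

For a circular section of diameter D = 1.22 m at depth y = 0.516 m, the central angle is θ = 2 arccos(1 − 2y/D) = 2.832 rad. Then A = (D²/8)(θ − sin θ) = 0.4703 m² and P = Dθ/2 = 1.728 m.
Hydraulic radius R = A/P = 0.4703/1.728 = 0.2722 m.
V = (1/n) R^(2/3) √S = (1/0.013) × 0.2722^(2/3) × √0.0062 = 2.544 m/s. Hydraulic depth D_h = A/T = 0.4703/1.205 = 0.3901 m.
Froude number Fr = V/√(g·D_h) = 2.544/√(9.81×0.3901) = 1.3, which is greater than 1, so the flow is supercritical.

supercritical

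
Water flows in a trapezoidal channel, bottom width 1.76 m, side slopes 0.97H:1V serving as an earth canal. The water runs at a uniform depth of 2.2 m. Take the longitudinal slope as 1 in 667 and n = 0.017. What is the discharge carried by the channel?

With bottom width b = 1.76 m and side slope z = 0.97: A = (b + zy)y = (1.76 + 0.97×2.2)×2.2 = 8.567 m²; P = b + 2y√(1+z²) = 1.76 + 2×2.2×1.393 = 7.89 m.
Hydraulic radius R = A/P = 8.567/7.89 = 1.086 m.
Manning's equation: Q = (1/n) A R^(2/3) S^(1/2) = (1/0.017) × 8.567 × 1.086^(2/3) × 0.001499^(1/2) = 20.6 m³/s.

Q = 20.6 m³/s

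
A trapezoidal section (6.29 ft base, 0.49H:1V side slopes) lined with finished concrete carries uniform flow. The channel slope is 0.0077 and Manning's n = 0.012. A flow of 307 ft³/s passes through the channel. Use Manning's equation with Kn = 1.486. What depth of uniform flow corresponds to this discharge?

Manning's equation rearranged: A R^(2/3) = nQ / (1.486·√S) = 0.012 × 307 / (1.486 × √0.0077) = 28.25.
Try y = 3.24 ft: A R^(2/3) = 39.01 — over.
Try y = 2.02 ft: A R^(2/3) = 18.08 — short.
Try y = 2.66 ft: A R^(2/3) = 28.25 — matches.

y_n = 2.66 ft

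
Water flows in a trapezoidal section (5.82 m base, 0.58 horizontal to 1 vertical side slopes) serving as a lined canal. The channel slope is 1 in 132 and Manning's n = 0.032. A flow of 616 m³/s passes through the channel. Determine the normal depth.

y_n = 8.75 m

Manning's equation rearranged: A R^(2/3) = nQ / (1·√S) = 0.032 × 616 / (√0.007576) = 226.5.
Try y = 10.8 m: A R^(2/3) = 341.8 — over.
Try y = 6.62 m: A R^(2/3) = 133.8 — short.
Try y = 8.75 m: A R^(2/3) = 226.4 — close enough.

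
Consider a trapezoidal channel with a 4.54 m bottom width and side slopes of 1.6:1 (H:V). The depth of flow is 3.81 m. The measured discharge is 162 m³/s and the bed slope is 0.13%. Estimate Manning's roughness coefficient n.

With bottom width b = 4.54 m and side slope z = 1.6: A = (b + zy)y = (4.54 + 1.6×3.81)×3.81 = 40.52 m²; P = b + 2y√(1+z²) = 4.54 + 2×3.81×1.887 = 18.92 m.
Hydraulic radius R = A/P = 40.52/18.92 = 2.142 m.
Rearranging Manning's equation: n = (1/Q) A R^(2/3) S^(1/2) = (1/162) × 40.52 × 2.142^(2/3) × √0.0013 = 0.015.

n = 0.015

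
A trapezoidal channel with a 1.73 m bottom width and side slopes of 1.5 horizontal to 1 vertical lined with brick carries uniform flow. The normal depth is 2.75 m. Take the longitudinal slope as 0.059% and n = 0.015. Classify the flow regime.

subcritical

With bottom width b = 1.73 m and side slope z = 1.5: A = (b + zy)y = (1.73 + 1.5×2.75)×2.75 = 16.1 m²; P = b + 2y√(1+z²) = 1.73 + 2×2.75×1.803 = 11.65 m.
Hydraulic radius R = A/P = 16.1/11.65 = 1.383 m.
V = (1/n) R^(2/3) √S = (1/0.015) × 1.383^(2/3) × √0.00059 = 2.01 m/s. Hydraulic depth D_h = A/T = 16.1/9.98 = 1.613 m.
Froude number Fr = V/√(g·D_h) = 2.01/√(9.81×1.613) = 0.505, which is less than 1, so the flow is subcritical.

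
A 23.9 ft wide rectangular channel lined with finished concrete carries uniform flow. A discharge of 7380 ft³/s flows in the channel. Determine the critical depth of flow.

For a rectangular channel, critical depth y_c = (q²/g)^(1/3) where q = Q/b = 7380/23.9 = 308.8 ft²/s.
So y_c = (308.8²/32.2)^(1/3) = 14.4 ft.

y_c = 14.4 ft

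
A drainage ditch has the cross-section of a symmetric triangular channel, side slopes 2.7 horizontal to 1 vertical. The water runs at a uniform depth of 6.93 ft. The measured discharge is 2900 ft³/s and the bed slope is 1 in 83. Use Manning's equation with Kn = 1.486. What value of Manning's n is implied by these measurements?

n = 0.016

For a triangular section with side slope z = 2.7: A = zy² = 2.7×6.93² = 129.7 ft²; P = 2y√(1+z²) = 2×6.93×2.879 = 39.91 ft.
Hydraulic radius R = A/P = 129.7/39.91 = 3.249 ft.
Rearranging Manning's equation: n = (1.486/Q) A R^(2/3) S^(1/2) = (1.486/2900) × 129.7 × 3.249^(2/3) × √0.01205 = 0.016.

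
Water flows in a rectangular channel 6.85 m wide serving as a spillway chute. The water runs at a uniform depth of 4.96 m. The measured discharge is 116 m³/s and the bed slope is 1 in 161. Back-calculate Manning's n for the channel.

n = 0.037

Flow area A = b·y = 6.85 × 4.96 = 33.98 m². Wetted perimeter P = b + 2y = 6.85 + 2×4.96 = 16.77 m.
Hydraulic radius R = A/P = 33.98/16.77 = 2.026 m.
Rearranging Manning's equation: n = (1/Q) A R^(2/3) S^(1/2) = (1/116) × 33.98 × 2.026^(2/3) × √0.006211 = 0.037.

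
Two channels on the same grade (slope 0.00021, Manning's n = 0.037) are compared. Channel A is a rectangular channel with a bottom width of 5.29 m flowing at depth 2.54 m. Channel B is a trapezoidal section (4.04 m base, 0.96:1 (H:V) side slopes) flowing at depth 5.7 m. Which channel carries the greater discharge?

Channel A: Flow area A = b·y = 5.29 × 2.54 = 13.44 m². Wetted perimeter P = b + 2y = 5.29 + 2×2.54 = 10.37 m. Hydraulic radius R = A/P = 13.44/10.37 = 1.296 m. Q_A = (1/0.037)·13.44·1.296^(2/3)·√0.00021 = 6.255 m³/s.
Channel B: With bottom width b = 4.04 m and side slope z = 0.96: A = (b + zy)y = (4.04 + 0.96×5.7)×5.7 = 54.22 m²; P = b + 2y√(1+z²) = 4.04 + 2×5.7×1.386 = 19.84 m. Hydraulic radius R = A/P = 54.22/19.84 = 2.732 m. Q_B = (1/0.037)·54.22·2.732^(2/3)·√0.00021 = 41.5 m³/s.
Q_A = 6.255 m³/s vs Q_B = 41.5 m³/s, so channel B carries more.

channel B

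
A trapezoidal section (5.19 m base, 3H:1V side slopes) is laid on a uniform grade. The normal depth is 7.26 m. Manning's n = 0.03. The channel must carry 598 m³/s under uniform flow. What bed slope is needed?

S = 0.0014

With bottom width b = 5.19 m and side slope z = 3: A = (b + zy)y = (5.19 + 3×7.26)×7.26 = 195.8 m²; P = b + 2y√(1+z²) = 5.19 + 2×7.26×3.162 = 51.11 m.
Hydraulic radius R = A/P = 195.8/51.11 = 3.831 m.
From Manning's equation, S = [nQ / (1 A R^(2/3))]² = [0.03 × 598 / (1 × 195.8 × 3.831^(2/3))]² = 0.0014.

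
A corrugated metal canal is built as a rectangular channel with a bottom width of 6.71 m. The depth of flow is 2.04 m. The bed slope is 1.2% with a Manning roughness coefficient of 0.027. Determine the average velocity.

V = 4.75 m/s

Flow area A = b·y = 6.71 × 2.04 = 13.69 m². Wetted perimeter P = b + 2y = 6.71 + 2×2.04 = 10.79 m.
Hydraulic radius R = A/P = 13.69/10.79 = 1.269 m.
From Manning's equation, V = (1/n) R^(2/3) S^(1/2) = (1/0.027) × 1.269^(2/3) × 0.012^(1/2) = 4.75 m/s.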